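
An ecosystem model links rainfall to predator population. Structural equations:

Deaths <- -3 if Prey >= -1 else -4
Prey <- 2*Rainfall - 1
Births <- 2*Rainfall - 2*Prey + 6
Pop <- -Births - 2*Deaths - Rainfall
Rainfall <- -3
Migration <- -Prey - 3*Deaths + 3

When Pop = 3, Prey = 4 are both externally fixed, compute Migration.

The joint intervention fixes Pop = 3, Prey = 4, removing each variable's own equation.
Deaths = -3 if Prey >= -1 else -4  [with Prey=4]  = -3
Migration = -Prey - 3*Deaths + 3  [with Prey=4, Deaths=-3]  = 8

8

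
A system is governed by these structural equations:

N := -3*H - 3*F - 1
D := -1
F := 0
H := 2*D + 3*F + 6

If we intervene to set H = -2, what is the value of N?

The intervention breaks the incoming arrows to H: H := 2*D + 3*F + 6 no longer applies, and H = -2.
N = -3*H - 3*F - 1  [with H=-2, F=0]  = 5

5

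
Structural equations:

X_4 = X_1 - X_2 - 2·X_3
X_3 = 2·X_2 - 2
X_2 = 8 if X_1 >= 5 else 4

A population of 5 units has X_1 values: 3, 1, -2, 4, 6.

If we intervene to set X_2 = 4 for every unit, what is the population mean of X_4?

Under do(X_2=4), X_2's equation is replaced by X_2=4 for every unit. Per-unit X_4: -13, -15, -18, -12, -10. Mean = -13.6.

-13.6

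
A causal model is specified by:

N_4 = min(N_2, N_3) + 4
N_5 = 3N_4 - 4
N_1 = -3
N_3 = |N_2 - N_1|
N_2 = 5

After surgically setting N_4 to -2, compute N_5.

Intervening sets N_4 = -2 and removes its equation (N_4 = min(N_2, N_3) + 4).
N_5 = 3N_4 - 4  [with N_4=-2]  = -10

-10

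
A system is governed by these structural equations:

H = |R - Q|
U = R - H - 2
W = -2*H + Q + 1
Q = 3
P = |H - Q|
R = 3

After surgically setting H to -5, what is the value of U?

The intervention breaks the incoming arrows to H: H = |R - Q| no longer applies, and H = -5.
U = R - H - 2  [with R=3, H=-5]  = 6

6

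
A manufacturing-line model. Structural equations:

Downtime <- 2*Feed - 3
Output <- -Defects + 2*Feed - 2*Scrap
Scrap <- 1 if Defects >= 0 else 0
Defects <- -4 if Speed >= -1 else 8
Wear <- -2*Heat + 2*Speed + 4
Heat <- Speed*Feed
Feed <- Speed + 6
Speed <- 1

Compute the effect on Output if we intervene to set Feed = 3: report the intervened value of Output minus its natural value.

Under do(Feed=3), the mechanism Feed <- Speed + 6 is discarded; Feed is fixed at 3.
Defects = -4 if Speed >= -1 else 8  [with Speed=1]  = -4
Scrap = 1 if Defects >= 0 else 0  [with Defects=-4]  = 0
Output = -Defects + 2*Feed - 2*Scrap  [with Defects=-4, Feed=3, Scrap=0]  = 10
Without intervention: Feed = Speed + 6  [with Speed=1]  = 7; Defects = -4 if Speed >= -1 else 8  [with Speed=1]  = -4; Scrap = 1 if Defects >= 0 else 0  [with Defects=-4]  = 0; Output = -Defects + 2*Feed - 2*Scrap  [with Defects=-4, Feed=7, Scrap=0]  = 18.
Change = 10 − 18 = -8.

-8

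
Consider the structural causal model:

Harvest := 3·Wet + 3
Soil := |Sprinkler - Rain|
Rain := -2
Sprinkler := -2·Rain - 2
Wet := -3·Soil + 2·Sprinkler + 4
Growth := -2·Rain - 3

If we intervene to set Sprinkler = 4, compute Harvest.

Under do(Sprinkler=4), the mechanism Sprinkler := -2·Rain - 2 is discarded; Sprinkler is fixed at 4.
Soil = |Sprinkler - Rain|  [with Sprinkler=4, Rain=-2]  = 6
Wet = -3·Soil + 2·Sprinkler + 4  [with Soil=6, Sprinkler=4]  = -6
Harvest = 3·Wet + 3  [with Wet=-6]  = -15

-15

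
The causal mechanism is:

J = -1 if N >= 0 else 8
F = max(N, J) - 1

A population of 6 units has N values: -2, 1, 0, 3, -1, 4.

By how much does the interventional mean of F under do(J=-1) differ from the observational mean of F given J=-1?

-1

do(J=-1) breaks J's dependence on N. With J=-1 fixed, F across the units is -2, 0, -1, 2, -2, 3, mean 0.
E[F|J=-1] averages over only the 4 units with J=-1 (N = 1, 0, 3, 4): F = 0, -1, 2, 3, mean 1.
Difference = 0 − 1 = -1.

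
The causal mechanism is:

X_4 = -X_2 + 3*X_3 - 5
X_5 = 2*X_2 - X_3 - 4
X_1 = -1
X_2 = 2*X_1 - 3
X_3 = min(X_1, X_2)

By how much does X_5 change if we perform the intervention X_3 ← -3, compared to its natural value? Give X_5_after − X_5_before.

do(X_3=-3) replaces the equation X_3 = min(X_1, X_2) with the constant X_3 = -3.
X_2 = 2*X_1 - 3  [with X_1=-1]  = -5
X_5 = 2*X_2 - X_3 - 4  [with X_2=-5, X_3=-3]  = -11
Without intervention: X_2 = 2*X_1 - 3  [with X_1=-1]  = -5; X_3 = min(X_1, X_2)  [with X_1=-1, X_2=-5]  = -5; X_5 = 2*X_2 - X_3 - 4  [with X_2=-5, X_3=-5]  = -9.
Change = -11 − (-9) = -2.

-2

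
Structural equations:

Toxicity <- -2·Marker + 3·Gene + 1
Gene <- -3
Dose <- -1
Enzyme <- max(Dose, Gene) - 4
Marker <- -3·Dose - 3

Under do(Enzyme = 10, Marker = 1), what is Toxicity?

Setting Enzyme = 10, Marker = 1 by intervention discards those variables' equations.
Toxicity = -2·Marker + 3·Gene + 1  [with Marker=1, Gene=-3]  = -10

-10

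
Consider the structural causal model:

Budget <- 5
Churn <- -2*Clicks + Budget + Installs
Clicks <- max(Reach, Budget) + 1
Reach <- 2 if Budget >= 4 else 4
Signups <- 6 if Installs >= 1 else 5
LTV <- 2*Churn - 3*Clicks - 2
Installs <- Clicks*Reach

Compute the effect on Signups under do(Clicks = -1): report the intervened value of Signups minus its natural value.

-1

do(Clicks=-1) replaces the equation Clicks <- max(Reach, Budget) + 1 with the constant Clicks = -1.
Reach = 2 if Budget >= 4 else 4  [with Budget=5]  = 2
Installs = Clicks*Reach  [with Clicks=-1, Reach=2]  = -2
Signups = 6 if Installs >= 1 else 5  [with Installs=-2]  = 5
Without intervention: Reach = 2 if Budget >= 4 else 4  [with Budget=5]  = 2; Clicks = max(Reach, Budget) + 1  [with Reach=2, Budget=5]  = 6; Installs = Clicks*Reach  [with Clicks=6, Reach=2]  = 12; Signups = 6 if Installs >= 1 else 5  [with Installs=12]  = 6.
Change = 5 − 6 = -1.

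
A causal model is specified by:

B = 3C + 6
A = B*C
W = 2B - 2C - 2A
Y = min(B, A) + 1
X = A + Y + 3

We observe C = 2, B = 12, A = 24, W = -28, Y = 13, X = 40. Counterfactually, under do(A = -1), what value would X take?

The intervention breaks the incoming arrows to A: A = B*C no longer applies, and A = -1.
B = 3C + 6  [with C=2]  = 12
Y = min(B, A) + 1  [with B=12, A=-1]  = 0
X = A + Y + 3  [with A=-1, Y=0]  = 2

2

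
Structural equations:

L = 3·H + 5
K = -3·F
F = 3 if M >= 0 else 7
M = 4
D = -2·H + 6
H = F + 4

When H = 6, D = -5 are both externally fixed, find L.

23

Setting H = 6, D = -5 by intervention discards those variables' equations.
L = 3·H + 5  [with H=6]  = 23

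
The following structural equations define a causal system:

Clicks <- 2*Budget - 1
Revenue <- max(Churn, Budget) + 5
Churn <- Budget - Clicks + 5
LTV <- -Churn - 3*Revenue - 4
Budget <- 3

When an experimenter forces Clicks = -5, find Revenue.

18

Under do(Clicks=-5), the mechanism Clicks <- 2*Budget - 1 is discarded; Clicks is fixed at -5.
Churn = Budget - Clicks + 5  [with Budget=3, Clicks=-5]  = 13
Revenue = max(Churn, Budget) + 5  [with Churn=13, Budget=3]  = 18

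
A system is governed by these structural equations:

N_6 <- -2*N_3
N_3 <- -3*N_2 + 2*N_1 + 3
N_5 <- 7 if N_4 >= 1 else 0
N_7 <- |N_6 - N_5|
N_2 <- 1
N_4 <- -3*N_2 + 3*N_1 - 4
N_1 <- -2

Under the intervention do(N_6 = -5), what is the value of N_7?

Intervening sets N_6 = -5 and removes its equation (N_6 <- -2*N_3).
N_4 = -3*N_2 + 3*N_1 - 4  [with N_2=1, N_1=-2]  = -13
N_5 = 7 if N_4 >= 1 else 0  [with N_4=-13]  = 0
N_7 = |N_6 - N_5|  [with N_6=-5, N_5=0]  = 5

5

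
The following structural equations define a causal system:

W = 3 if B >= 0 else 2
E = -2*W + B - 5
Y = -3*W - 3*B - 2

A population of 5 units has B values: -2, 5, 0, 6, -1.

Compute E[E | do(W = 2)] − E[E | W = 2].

Under do(W=2), W's equation is replaced by W=2 for every unit. Per-unit E: -11, -4, -9, -3, -10. Mean = -7.4.
Conditioning on W=2 selects the 2 unit(s) with B ∈ {-2, -1}. Their E values: -11, -10. Mean = -10.5.
Difference = -7.4 − (-10.5) = 3.1.

3.1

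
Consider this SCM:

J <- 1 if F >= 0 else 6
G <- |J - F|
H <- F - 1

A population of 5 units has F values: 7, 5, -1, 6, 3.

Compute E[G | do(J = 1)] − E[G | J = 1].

-0.45

The intervention sets J=1 in all 5 units regardless of F. Recomputing G per unit gives 6, 4, 2, 5, 2; average 3.8.
Observing J=1 restricts to units where J's equation naturally yields 1: F ∈ {7, 5, 6, 3}. In that subpopulation G = 6, 4, 5, 2, mean 4.25.
Difference = 3.8 − 4.25 = -0.45.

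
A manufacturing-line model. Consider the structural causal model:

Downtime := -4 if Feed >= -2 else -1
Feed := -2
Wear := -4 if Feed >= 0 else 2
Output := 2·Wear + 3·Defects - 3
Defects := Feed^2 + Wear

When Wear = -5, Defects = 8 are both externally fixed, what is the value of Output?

11

Setting Wear = -5, Defects = 8 by intervention discards those variables' equations.
Output = 2·Wear + 3·Defects - 3  [with Wear=-5, Defects=8]  = 11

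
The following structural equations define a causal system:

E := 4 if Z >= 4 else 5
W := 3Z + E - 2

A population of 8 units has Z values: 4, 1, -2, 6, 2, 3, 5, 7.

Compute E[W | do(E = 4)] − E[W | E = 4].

-6.75

Under do(E=4), E's equation is replaced by E=4 for every unit. Per-unit W: 14, 5, -4, 20, 8, 11, 17, 23. Mean = 11.75.
E[W|E=4] averages over only the 4 units with E=4 (Z = 4, 6, 5, 7): W = 14, 20, 17, 23, mean 18.5.
Difference = 11.75 − 18.5 = -6.75.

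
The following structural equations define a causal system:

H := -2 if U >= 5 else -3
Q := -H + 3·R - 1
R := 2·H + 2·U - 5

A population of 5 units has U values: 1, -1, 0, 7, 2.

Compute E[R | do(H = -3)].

Under do(H=-3), H's equation is replaced by H=-3 for every unit. Per-unit R: -9, -13, -11, 3, -7. Mean = -7.4.

-7.4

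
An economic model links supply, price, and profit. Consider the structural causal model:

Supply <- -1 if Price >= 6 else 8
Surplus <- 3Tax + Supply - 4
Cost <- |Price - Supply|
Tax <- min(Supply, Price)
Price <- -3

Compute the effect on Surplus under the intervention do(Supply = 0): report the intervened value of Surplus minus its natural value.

-8

do(Supply=0) replaces the equation Supply <- -1 if Price >= 6 else 8 with the constant Supply = 0.
Tax = min(Supply, Price)  [with Supply=0, Price=-3]  = -3
Surplus = 3Tax + Supply - 4  [with Tax=-3, Supply=0]  = -13
Without intervention: Supply = -1 if Price >= 6 else 8  [with Price=-3]  = 8; Tax = min(Supply, Price)  [with Supply=8, Price=-3]  = -3; Surplus = 3Tax + Supply - 4  [with Tax=-3, Supply=8]  = -5.
Change = -13 − (-5) = -8.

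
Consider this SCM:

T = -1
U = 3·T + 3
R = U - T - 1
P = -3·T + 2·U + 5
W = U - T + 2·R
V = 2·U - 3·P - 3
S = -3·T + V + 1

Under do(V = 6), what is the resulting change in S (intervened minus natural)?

33

Intervening sets V = 6 and removes its equation (V = 2·U - 3·P - 3).
S = -3·T + V + 1  [with T=-1, V=6]  = 10
Without intervention: U = 3·T + 3  [with T=-1]  = 0; P = -3·T + 2·U + 5  [with T=-1, U=0]  = 8; V = 2·U - 3·P - 3  [with U=0, P=8]  = -27; S = -3·T + V + 1  [with T=-1, V=-27]  = -23.
Change = 10 − (-23) = 33.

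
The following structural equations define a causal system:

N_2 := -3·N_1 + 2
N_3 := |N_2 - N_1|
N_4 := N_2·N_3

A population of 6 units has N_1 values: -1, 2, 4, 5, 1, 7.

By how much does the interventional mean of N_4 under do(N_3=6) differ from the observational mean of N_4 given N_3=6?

Under do(N_3=6), N_3's equation is replaced by N_3=6 for every unit. Per-unit N_4: 30, -24, -60, -78, -6, -114. Mean = -42.
E[N_4|N_3=6] averages over only the 2 units with N_3=6 (N_1 = -1, 2): N_4 = 30, -24, mean 3.
Difference = -42 − 3 = -45.

-45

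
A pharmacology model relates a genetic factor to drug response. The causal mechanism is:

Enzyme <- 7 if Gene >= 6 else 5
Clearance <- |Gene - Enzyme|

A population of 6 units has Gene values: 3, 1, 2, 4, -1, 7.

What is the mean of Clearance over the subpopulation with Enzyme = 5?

Observing Enzyme=5 restricts to units where Enzyme's equation naturally yields 5: Gene ∈ {3, 1, 2, 4, -1}. In that subpopulation Clearance = 2, 4, 3, 1, 6, mean 3.2.

3.2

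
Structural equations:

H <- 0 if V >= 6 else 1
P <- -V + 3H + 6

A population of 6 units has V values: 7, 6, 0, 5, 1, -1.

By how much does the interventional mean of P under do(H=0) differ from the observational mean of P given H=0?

Under do(H=0), H's equation is replaced by H=0 for every unit. Per-unit P: -1, 0, 6, 1, 5, 7. Mean = 3.
Conditioning on H=0 selects the 2 unit(s) with V ∈ {7, 6}. Their P values: -1, 0. Mean = -0.5.
Difference = 3 − (-0.5) = 3.5.

3.5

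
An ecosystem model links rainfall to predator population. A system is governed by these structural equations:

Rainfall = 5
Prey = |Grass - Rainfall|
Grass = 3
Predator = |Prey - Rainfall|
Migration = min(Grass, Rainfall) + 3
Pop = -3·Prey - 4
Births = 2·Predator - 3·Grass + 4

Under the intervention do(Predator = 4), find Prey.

2

Under do(Predator=4), the mechanism Predator = |Prey - Rainfall| is discarded; Predator is fixed at 4.
Since Prey is not a descendant of the intervened variable, it is unaffected.
Prey = |Grass - Rainfall|  [with Grass=3, Rainfall=5]  = 2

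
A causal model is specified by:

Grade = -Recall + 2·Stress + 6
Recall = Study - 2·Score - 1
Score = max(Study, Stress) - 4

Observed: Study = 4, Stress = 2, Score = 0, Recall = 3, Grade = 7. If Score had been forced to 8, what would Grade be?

23

do(Score=8) replaces the equation Score = max(Study, Stress) - 4 with the constant Score = 8.
Recall = Study - 2·Score - 1  [with Study=4, Score=8]  = -13
Grade = -Recall + 2·Stress + 6  [with Recall=-13, Stress=2]  = 23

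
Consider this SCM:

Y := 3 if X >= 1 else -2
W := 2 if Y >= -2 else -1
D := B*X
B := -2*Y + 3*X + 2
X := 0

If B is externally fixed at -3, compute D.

The intervention breaks the incoming arrows to B: B := -2*Y + 3*X + 2 no longer applies, and B = -3.
D = B*X  [with B=-3, X=0]  = 0

0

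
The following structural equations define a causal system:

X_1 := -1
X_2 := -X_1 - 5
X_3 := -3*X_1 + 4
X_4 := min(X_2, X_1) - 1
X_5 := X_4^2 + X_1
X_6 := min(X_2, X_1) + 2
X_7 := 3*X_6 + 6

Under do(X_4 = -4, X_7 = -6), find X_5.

Setting X_4 = -4, X_7 = -6 by intervention discards those variables' equations.
X_5 = X_4^2 + X_1  [with X_4=-4, X_1=-1]  = 15

15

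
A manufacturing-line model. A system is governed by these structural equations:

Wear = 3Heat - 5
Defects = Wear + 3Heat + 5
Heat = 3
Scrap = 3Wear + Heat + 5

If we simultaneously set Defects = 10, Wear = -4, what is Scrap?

The joint intervention fixes Defects = 10, Wear = -4, removing each variable's own equation.
Scrap = 3Wear + Heat + 5  [with Wear=-4, Heat=3]  = -4

-4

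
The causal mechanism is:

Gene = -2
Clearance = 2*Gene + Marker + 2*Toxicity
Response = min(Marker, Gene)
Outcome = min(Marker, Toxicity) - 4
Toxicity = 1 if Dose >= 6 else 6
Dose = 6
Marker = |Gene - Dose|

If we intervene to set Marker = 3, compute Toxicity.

1

do(Marker=3) replaces the equation Marker = |Gene - Dose| with the constant Marker = 3.
Toxicity is not downstream of the intervention, so its value is determined by the original equations.
Toxicity = 1 if Dose >= 6 else 6  [with Dose=6]  = 1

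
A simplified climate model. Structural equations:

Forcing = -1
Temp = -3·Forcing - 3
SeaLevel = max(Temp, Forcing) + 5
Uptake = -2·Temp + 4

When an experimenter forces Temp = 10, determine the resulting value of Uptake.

Under do(Temp=10), the mechanism Temp = -3·Forcing - 3 is discarded; Temp is fixed at 10.
Uptake = -2·Temp + 4  [with Temp=10]  = -16

-16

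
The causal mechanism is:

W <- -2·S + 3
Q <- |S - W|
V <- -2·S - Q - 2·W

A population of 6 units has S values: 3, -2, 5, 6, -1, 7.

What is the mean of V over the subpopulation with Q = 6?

E[V|Q=6] averages over only the 2 units with Q=6 (S = 3, -1): V = -6, -14, mean -10.

-10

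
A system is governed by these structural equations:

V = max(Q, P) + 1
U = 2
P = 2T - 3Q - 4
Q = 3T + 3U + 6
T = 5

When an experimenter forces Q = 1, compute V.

do(Q=1) replaces the equation Q = 3T + 3U + 6 with the constant Q = 1.
P = 2T - 3Q - 4  [with T=5, Q=1]  = 3
V = max(Q, P) + 1  [with Q=1, P=3]  = 4

4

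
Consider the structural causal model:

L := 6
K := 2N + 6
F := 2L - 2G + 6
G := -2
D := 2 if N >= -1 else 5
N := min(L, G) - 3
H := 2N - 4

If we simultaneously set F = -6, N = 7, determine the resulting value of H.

10

Under do(F = -6, N = 7), each intervened variable's structural equation is replaced by its fixed value.
H = 2N - 4  [with N=7]  = 10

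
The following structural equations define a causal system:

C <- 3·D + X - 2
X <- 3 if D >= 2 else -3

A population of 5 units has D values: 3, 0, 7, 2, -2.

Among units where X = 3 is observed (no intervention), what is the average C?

13

E[C|X=3] averages over only the 3 units with X=3 (D = 3, 7, 2): C = 10, 22, 7, mean 13.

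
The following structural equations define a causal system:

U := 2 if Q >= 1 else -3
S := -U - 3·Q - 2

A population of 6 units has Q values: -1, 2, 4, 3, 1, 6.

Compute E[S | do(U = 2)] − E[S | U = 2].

The intervention sets U=2 in all 6 units regardless of Q. Recomputing S per unit gives -1, -10, -16, -13, -7, -22; average -11.5.
Observing U=2 restricts to units where U's equation naturally yields 2: Q ∈ {2, 4, 3, 1, 6}. In that subpopulation S = -10, -16, -13, -7, -22, mean -13.6.
Difference = -11.5 − (-13.6) = 2.1.

2.1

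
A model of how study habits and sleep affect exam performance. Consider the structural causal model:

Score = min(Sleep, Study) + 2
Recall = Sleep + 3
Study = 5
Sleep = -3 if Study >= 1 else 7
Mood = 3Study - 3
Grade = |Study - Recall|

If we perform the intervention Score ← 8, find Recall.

do(Score=8) replaces the equation Score = min(Sleep, Study) + 2 with the constant Score = 8.
Recall is not downstream of the intervention, so its value is determined by the original equations.
Sleep = -3 if Study >= 1 else 7  [with Study=5]  = -3
Recall = Sleep + 3  [with Sleep=-3]  = 0

0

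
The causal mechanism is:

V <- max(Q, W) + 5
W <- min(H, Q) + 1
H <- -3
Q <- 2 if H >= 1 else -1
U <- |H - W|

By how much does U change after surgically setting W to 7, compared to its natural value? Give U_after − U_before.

The intervention breaks the incoming arrows to W: W <- min(H, Q) + 1 no longer applies, and W = 7.
U = |H - W|  [with H=-3, W=7]  = 10
Without intervention: Q = 2 if H >= 1 else -1  [with H=-3]  = -1; W = min(H, Q) + 1  [with H=-3, Q=-1]  = -2; U = |H - W|  [with H=-3, W=-2]  = 1.
Change = 10 − 1 = 9.

9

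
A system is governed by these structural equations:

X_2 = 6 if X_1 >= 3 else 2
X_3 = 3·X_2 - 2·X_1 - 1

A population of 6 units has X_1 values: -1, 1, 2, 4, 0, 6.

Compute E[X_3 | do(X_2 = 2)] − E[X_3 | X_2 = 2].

The intervention sets X_2=2 in all 6 units regardless of X_1. Recomputing X_3 per unit gives 7, 3, 1, -3, 5, -7; average 1.
Observing X_2=2 restricts to units where X_2's equation naturally yields 2: X_1 ∈ {-1, 1, 2, 0}. In that subpopulation X_3 = 7, 3, 1, 5, mean 4.
Difference = 1 − 4 = -3.

-3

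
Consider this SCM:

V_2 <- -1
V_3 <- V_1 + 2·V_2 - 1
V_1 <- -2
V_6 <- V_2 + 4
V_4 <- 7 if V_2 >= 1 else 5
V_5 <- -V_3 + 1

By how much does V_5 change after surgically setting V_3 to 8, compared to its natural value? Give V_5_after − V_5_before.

do(V_3=8) replaces the equation V_3 <- V_1 + 2·V_2 - 1 with the constant V_3 = 8.
V_5 = -V_3 + 1  [with V_3=8]  = -7
Without intervention: V_3 = V_1 + 2·V_2 - 1  [with V_1=-2, V_2=-1]  = -5; V_5 = -V_3 + 1  [with V_3=-5]  = 6.
Change = -7 − 6 = -13.

-13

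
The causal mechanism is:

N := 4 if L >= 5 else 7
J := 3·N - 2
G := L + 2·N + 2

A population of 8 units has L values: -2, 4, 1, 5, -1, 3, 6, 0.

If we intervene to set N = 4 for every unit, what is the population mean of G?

12

The intervention sets N=4 in all 8 units regardless of L. Recomputing G per unit gives 8, 14, 11, 15, 9, 13, 16, 10; average 12.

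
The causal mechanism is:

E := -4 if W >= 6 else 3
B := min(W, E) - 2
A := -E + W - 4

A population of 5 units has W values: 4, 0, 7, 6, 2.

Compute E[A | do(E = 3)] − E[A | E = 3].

1.8

do(E=3) breaks E's dependence on W. With E=3 fixed, A across the units is -3, -7, 0, -1, -5, mean -3.2.
Observing E=3 restricts to units where E's equation naturally yields 3: W ∈ {4, 0, 2}. In that subpopulation A = -3, -7, -5, mean -5.
Difference = -3.2 − (-5) = 1.8.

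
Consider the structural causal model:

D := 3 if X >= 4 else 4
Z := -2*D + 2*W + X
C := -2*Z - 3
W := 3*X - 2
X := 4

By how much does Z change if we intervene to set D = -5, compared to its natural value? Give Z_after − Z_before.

The intervention breaks the incoming arrows to D: D := 3 if X >= 4 else 4 no longer applies, and D = -5.
W = 3*X - 2  [with X=4]  = 10
Z = -2*D + 2*W + X  [with D=-5, W=10, X=4]  = 34
Without intervention: W = 3*X - 2  [with X=4]  = 10; D = 3 if X >= 4 else 4  [with X=4]  = 3; Z = -2*D + 2*W + X  [with D=3, W=10, X=4]  = 18.
Change = 34 − 18 = 16.

16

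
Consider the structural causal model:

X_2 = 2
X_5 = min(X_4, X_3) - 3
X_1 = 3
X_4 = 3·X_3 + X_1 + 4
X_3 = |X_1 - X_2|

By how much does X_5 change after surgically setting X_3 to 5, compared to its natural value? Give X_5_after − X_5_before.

do(X_3=5) replaces the equation X_3 = |X_1 - X_2| with the constant X_3 = 5.
X_4 = 3·X_3 + X_1 + 4  [with X_3=5, X_1=3]  = 22
X_5 = min(X_4, X_3) - 3  [with X_4=22, X_3=5]  = 2
Without intervention: X_3 = |X_1 - X_2|  [with X_1=3, X_2=2]  = 1; X_4 = 3·X_3 + X_1 + 4  [with X_3=1, X_1=3]  = 10; X_5 = min(X_4, X_3) - 3  [with X_4=10, X_3=1]  = -2.
Change = 2 − (-2) = 4.

4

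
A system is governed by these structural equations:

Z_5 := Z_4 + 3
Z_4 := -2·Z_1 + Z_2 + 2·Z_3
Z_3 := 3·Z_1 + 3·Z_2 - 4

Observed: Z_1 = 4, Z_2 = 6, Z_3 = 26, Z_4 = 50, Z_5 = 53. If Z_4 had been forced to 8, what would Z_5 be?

Intervening sets Z_4 = 8 and removes its equation (Z_4 := -2·Z_1 + Z_2 + 2·Z_3).
Z_5 = Z_4 + 3  [with Z_4=8]  = 11

11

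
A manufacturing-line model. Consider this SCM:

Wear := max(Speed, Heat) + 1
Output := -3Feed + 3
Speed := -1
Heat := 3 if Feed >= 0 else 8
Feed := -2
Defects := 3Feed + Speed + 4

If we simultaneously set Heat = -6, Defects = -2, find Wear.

The joint intervention fixes Heat = -6, Defects = -2, removing each variable's own equation.
Wear = max(Speed, Heat) + 1  [with Speed=-1, Heat=-6]  = 0

0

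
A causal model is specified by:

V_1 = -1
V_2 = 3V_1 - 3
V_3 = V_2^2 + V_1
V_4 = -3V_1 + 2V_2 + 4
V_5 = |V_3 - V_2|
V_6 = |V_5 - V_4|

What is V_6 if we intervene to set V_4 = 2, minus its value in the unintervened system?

Under do(V_4=2), the mechanism V_4 = -3V_1 + 2V_2 + 4 is discarded; V_4 is fixed at 2.
V_2 = 3V_1 - 3  [with V_1=-1]  = -6
V_3 = V_2^2 + V_1  [with V_2=-6, V_1=-1]  = 35
V_5 = |V_3 - V_2|  [with V_3=35, V_2=-6]  = 41
V_6 = |V_5 - V_4|  [with V_5=41, V_4=2]  = 39
Without intervention: V_2 = 3V_1 - 3  [with V_1=-1]  = -6; V_3 = V_2^2 + V_1  [with V_2=-6, V_1=-1]  = 35; V_4 = -3V_1 + 2V_2 + 4  [with V_1=-1, V_2=-6]  = -5; V_5 = |V_3 - V_2|  [with V_3=35, V_2=-6]  = 41; V_6 = |V_5 - V_4|  [with V_5=41, V_4=-5]  = 46.
Change = 39 − 46 = -7.

-7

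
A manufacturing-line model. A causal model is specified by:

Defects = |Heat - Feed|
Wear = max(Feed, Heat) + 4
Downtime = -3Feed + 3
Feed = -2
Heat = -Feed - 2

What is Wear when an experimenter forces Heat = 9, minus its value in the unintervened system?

The intervention breaks the incoming arrows to Heat: Heat = -Feed - 2 no longer applies, and Heat = 9.
Wear = max(Feed, Heat) + 4  [with Feed=-2, Heat=9]  = 13
Without intervention: Heat = -Feed - 2  [with Feed=-2]  = 0; Wear = max(Feed, Heat) + 4  [with Feed=-2, Heat=0]  = 4.
Change = 13 − 4 = 9.

9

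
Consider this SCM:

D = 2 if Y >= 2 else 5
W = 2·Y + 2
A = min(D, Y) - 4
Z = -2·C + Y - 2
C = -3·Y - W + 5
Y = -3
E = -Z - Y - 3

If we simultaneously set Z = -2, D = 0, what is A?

-7

The joint intervention fixes Z = -2, D = 0, removing each variable's own equation.
A = min(D, Y) - 4  [with D=0, Y=-3]  = -7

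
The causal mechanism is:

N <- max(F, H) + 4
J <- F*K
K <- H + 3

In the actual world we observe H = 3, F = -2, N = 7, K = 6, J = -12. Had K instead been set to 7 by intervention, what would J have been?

-14

Intervening sets K = 7 and removes its equation (K <- H + 3).
J = F*K  [with F=-2, K=7]  = -14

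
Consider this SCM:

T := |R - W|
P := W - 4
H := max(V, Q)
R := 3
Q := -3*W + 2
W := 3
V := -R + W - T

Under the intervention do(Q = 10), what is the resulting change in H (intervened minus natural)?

The intervention breaks the incoming arrows to Q: Q := -3*W + 2 no longer applies, and Q = 10.
T = |R - W|  [with R=3, W=3]  = 0
V = -R + W - T  [with R=3, W=3, T=0]  = 0
H = max(V, Q)  [with V=0, Q=10]  = 10
Without intervention: T = |R - W|  [with R=3, W=3]  = 0; V = -R + W - T  [with R=3, W=3, T=0]  = 0; Q = -3*W + 2  [with W=3]  = -7; H = max(V, Q)  [with V=0, Q=-7]  = 0.
Change = 10 − 0 = 10.

10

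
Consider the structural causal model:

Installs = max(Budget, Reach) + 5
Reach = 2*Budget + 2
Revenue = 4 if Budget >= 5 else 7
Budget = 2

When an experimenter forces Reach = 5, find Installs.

10

The intervention breaks the incoming arrows to Reach: Reach = 2*Budget + 2 no longer applies, and Reach = 5.
Installs = max(Budget, Reach) + 5  [with Budget=2, Reach=5]  = 10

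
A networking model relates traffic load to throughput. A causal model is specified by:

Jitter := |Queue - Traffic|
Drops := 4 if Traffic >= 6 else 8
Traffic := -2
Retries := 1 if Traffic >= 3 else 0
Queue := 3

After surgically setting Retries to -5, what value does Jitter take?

5

Intervening sets Retries = -5 and removes its equation (Retries := 1 if Traffic >= 3 else 0).
No directed path runs from Retries to Jitter, so Jitter keeps its natural value.
Jitter = |Queue - Traffic|  [with Queue=3, Traffic=-2]  = 5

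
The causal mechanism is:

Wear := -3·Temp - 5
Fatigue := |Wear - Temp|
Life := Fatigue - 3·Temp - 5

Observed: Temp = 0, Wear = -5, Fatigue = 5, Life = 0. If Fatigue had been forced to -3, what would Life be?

-8

The intervention breaks the incoming arrows to Fatigue: Fatigue := |Wear - Temp| no longer applies, and Fatigue = -3.
Life = Fatigue - 3·Temp - 5  [with Fatigue=-3, Temp=0]  = -8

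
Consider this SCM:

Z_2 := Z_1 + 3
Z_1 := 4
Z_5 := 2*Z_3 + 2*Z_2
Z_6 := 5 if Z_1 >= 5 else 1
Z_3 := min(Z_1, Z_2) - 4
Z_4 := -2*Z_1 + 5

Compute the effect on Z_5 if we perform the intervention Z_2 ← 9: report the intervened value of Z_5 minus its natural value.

4

do(Z_2=9) replaces the equation Z_2 := Z_1 + 3 with the constant Z_2 = 9.
Z_3 = min(Z_1, Z_2) - 4  [with Z_1=4, Z_2=9]  = 0
Z_5 = 2*Z_3 + 2*Z_2  [with Z_3=0, Z_2=9]  = 18
Without intervention: Z_2 = Z_1 + 3  [with Z_1=4]  = 7; Z_3 = min(Z_1, Z_2) - 4  [with Z_1=4, Z_2=7]  = 0; Z_5 = 2*Z_3 + 2*Z_2  [with Z_3=0, Z_2=7]  = 14.
Change = 18 − 14 = 4.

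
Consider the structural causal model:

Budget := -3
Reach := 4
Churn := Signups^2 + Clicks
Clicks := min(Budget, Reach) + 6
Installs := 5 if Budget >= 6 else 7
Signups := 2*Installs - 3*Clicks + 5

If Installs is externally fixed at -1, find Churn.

Under do(Installs=-1), the mechanism Installs := 5 if Budget >= 6 else 7 is discarded; Installs is fixed at -1.
Clicks = min(Budget, Reach) + 6  [with Budget=-3, Reach=4]  = 3
Signups = 2*Installs - 3*Clicks + 5  [with Installs=-1, Clicks=3]  = -6
Churn = Signups^2 + Clicks  [with Signups=-6, Clicks=3]  = 39

39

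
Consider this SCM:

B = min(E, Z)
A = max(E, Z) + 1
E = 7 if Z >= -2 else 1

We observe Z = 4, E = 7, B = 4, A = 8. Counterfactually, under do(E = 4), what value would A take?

5

Under do(E=4), the mechanism E = 7 if Z >= -2 else 1 is discarded; E is fixed at 4.
A = max(E, Z) + 1  [with E=4, Z=4]  = 5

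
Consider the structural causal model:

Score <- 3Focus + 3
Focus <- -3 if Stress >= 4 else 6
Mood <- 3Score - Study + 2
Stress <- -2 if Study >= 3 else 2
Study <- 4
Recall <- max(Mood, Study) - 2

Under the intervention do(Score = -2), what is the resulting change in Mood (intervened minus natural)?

-69

Intervening sets Score = -2 and removes its equation (Score <- 3Focus + 3).
Mood = 3Score - Study + 2  [with Score=-2, Study=4]  = -8
Without intervention: Stress = -2 if Study >= 3 else 2  [with Study=4]  = -2; Focus = -3 if Stress >= 4 else 6  [with Stress=-2]  = 6; Score = 3Focus + 3  [with Focus=6]  = 21; Mood = 3Score - Study + 2  [with Score=21, Study=4]  = 61.
Change = -8 − 61 = -69.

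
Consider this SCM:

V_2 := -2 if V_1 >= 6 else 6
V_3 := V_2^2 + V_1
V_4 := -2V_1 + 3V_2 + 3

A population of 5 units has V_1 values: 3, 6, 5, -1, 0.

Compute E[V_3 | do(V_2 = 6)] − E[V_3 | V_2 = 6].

0.85

do(V_2=6) breaks V_2's dependence on V_1. With V_2=6 fixed, V_3 across the units is 39, 42, 41, 35, 36, mean 38.6.
E[V_3|V_2=6] averages over only the 4 units with V_2=6 (V_1 = 3, 5, -1, 0): V_3 = 39, 41, 35, 36, mean 37.75.
Difference = 38.6 − 37.75 = 0.85.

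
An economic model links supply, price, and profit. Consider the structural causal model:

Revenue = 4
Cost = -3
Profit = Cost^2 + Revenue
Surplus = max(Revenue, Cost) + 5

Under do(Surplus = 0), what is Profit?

Under do(Surplus=0), the mechanism Surplus = max(Revenue, Cost) + 5 is discarded; Surplus is fixed at 0.
Since Profit is not a descendant of the intervened variable, it is unaffected.
Profit = Cost^2 + Revenue  [with Cost=-3, Revenue=4]  = 13

13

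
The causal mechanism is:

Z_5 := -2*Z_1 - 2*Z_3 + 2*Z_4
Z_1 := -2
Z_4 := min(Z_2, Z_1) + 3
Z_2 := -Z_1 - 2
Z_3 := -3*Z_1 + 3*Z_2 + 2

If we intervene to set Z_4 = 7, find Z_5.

2

Intervening sets Z_4 = 7 and removes its equation (Z_4 := min(Z_2, Z_1) + 3).
Z_2 = -Z_1 - 2  [with Z_1=-2]  = 0
Z_3 = -3*Z_1 + 3*Z_2 + 2  [with Z_1=-2, Z_2=0]  = 8
Z_5 = -2*Z_1 - 2*Z_3 + 2*Z_4  [with Z_1=-2, Z_3=8, Z_4=7]  = 2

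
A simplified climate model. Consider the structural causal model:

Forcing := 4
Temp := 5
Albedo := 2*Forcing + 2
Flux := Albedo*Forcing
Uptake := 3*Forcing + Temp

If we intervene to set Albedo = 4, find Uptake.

do(Albedo=4) replaces the equation Albedo := 2*Forcing + 2 with the constant Albedo = 4.
Uptake is not downstream of the intervention, so its value is determined by the original equations.
Uptake = 3*Forcing + Temp  [with Forcing=4, Temp=5]  = 17

17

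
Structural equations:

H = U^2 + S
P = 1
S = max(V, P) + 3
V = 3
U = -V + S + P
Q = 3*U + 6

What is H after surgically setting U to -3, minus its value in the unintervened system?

-7

Intervening sets U = -3 and removes its equation (U = -V + S + P).
S = max(V, P) + 3  [with V=3, P=1]  = 6
H = U^2 + S  [with U=-3, S=6]  = 15
Without intervention: S = max(V, P) + 3  [with V=3, P=1]  = 6; U = -V + S + P  [with V=3, S=6, P=1]  = 4; H = U^2 + S  [with U=4, S=6]  = 22.
Change = 15 − 22 = -7.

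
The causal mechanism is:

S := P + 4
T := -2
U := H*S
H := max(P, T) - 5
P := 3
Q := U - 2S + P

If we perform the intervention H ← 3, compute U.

21

do(H=3) replaces the equation H := max(P, T) - 5 with the constant H = 3.
S = P + 4  [with P=3]  = 7
U = H*S  [with H=3, S=7]  = 21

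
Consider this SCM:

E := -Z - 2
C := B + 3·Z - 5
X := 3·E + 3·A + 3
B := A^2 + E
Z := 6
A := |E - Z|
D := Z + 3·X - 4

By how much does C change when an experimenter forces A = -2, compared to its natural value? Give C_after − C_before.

-192

The intervention breaks the incoming arrows to A: A := |E - Z| no longer applies, and A = -2.
E = -Z - 2  [with Z=6]  = -8
B = A^2 + E  [with A=-2, E=-8]  = -4
C = B + 3·Z - 5  [with B=-4, Z=6]  = 9
Without intervention: E = -Z - 2  [with Z=6]  = -8; A = |E - Z|  [with E=-8, Z=6]  = 14; B = A^2 + E  [with A=14, E=-8]  = 188; C = B + 3·Z - 5  [with B=188, Z=6]  = 201.
Change = 9 − 201 = -192.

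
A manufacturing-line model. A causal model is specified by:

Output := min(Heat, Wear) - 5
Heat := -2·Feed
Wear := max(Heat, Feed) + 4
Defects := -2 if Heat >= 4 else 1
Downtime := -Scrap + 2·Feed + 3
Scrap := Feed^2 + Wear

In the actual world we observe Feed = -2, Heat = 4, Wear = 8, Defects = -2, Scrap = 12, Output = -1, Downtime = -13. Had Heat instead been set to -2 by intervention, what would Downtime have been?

Under do(Heat=-2), the mechanism Heat := -2·Feed is discarded; Heat is fixed at -2.
Wear = max(Heat, Feed) + 4  [with Heat=-2, Feed=-2]  = 2
Scrap = Feed^2 + Wear  [with Feed=-2, Wear=2]  = 6
Downtime = -Scrap + 2·Feed + 3  [with Scrap=6, Feed=-2]  = -7

-7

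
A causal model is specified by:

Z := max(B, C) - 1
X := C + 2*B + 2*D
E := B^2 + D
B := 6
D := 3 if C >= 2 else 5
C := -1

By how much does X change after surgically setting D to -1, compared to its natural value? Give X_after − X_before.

-12

The intervention breaks the incoming arrows to D: D := 3 if C >= 2 else 5 no longer applies, and D = -1.
X = C + 2*B + 2*D  [with C=-1, B=6, D=-1]  = 9
Without intervention: D = 3 if C >= 2 else 5  [with C=-1]  = 5; X = C + 2*B + 2*D  [with C=-1, B=6, D=5]  = 21.
Change = 9 − 21 = -12.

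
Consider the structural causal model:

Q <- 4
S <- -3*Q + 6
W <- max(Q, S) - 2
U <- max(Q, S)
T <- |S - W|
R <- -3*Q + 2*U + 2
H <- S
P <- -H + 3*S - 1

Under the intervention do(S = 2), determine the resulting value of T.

0

do(S=2) replaces the equation S <- -3*Q + 6 with the constant S = 2.
W = max(Q, S) - 2  [with Q=4, S=2]  = 2
T = |S - W|  [with S=2, W=2]  = 0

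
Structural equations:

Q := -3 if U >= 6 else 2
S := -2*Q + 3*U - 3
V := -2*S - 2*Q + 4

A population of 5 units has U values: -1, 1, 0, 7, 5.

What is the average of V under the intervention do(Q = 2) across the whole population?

-0.4

Under do(Q=2), Q's equation is replaced by Q=2 for every unit. Per-unit V: 20, 8, 14, -28, -16. Mean = -0.4.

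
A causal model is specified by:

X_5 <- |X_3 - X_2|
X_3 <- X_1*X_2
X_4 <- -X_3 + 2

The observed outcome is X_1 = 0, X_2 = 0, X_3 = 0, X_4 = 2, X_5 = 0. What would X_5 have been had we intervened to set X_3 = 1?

do(X_3=1) replaces the equation X_3 <- X_1*X_2 with the constant X_3 = 1.
X_5 = |X_3 - X_2|  [with X_3=1, X_2=0]  = 1

1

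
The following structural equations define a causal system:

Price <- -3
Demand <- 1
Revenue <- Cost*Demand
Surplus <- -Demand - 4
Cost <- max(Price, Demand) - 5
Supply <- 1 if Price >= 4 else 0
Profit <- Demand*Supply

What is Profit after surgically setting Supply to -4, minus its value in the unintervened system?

The intervention breaks the incoming arrows to Supply: Supply <- 1 if Price >= 4 else 0 no longer applies, and Supply = -4.
Profit = Demand*Supply  [with Demand=1, Supply=-4]  = -4
Without intervention: Supply = 1 if Price >= 4 else 0  [with Price=-3]  = 0; Profit = Demand*Supply  [with Demand=1, Supply=0]  = 0.
Change = -4 − 0 = -4.

-4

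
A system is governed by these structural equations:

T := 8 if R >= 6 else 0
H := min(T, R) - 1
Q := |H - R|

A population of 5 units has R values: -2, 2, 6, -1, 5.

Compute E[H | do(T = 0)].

do(T=0) breaks T's dependence on R. With T=0 fixed, H across the units is -3, -1, -1, -2, -1, mean -1.6.

-1.6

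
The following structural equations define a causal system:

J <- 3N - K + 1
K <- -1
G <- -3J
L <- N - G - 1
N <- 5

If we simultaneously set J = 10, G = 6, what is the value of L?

-2

Setting J = 10, G = 6 by intervention discards those variables' equations.
L = N - G - 1  [with N=5, G=6]  = -2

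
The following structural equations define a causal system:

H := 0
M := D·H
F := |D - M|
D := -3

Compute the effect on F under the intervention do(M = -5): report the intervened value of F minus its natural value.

-1

The intervention breaks the incoming arrows to M: M := D·H no longer applies, and M = -5.
F = |D - M|  [with D=-3, M=-5]  = 2
Without intervention: M = D·H  [with D=-3, H=0]  = 0; F = |D - M|  [with D=-3, M=0]  = 3.
Change = 2 − 3 = -1.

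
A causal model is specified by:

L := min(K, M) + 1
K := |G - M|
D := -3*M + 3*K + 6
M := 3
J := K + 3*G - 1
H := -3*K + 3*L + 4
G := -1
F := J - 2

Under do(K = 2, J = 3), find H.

7

Setting K = 2, J = 3 by intervention discards those variables' equations.
L = min(K, M) + 1  [with K=2, M=3]  = 3
H = -3*K + 3*L + 4  [with K=2, L=3]  = 7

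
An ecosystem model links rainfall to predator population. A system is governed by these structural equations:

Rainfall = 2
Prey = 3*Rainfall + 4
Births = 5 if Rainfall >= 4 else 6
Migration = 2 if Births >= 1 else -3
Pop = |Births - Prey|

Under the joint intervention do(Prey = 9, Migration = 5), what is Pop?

3

Setting Prey = 9, Migration = 5 by intervention discards those variables' equations.
Births = 5 if Rainfall >= 4 else 6  [with Rainfall=2]  = 6
Pop = |Births - Prey|  [with Births=6, Prey=9]  = 3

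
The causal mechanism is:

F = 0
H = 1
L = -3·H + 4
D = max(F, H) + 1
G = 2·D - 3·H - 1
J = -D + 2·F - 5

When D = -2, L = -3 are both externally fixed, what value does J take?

Setting D = -2, L = -3 by intervention discards those variables' equations.
J = -D + 2·F - 5  [with D=-2, F=0]  = -3

-3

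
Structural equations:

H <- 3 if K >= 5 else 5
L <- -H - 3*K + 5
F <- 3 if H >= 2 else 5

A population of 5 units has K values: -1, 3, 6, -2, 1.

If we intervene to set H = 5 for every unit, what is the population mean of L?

-4.2

do(H=5) breaks H's dependence on K. With H=5 fixed, L across the units is 3, -9, -18, 6, -3, mean -4.2.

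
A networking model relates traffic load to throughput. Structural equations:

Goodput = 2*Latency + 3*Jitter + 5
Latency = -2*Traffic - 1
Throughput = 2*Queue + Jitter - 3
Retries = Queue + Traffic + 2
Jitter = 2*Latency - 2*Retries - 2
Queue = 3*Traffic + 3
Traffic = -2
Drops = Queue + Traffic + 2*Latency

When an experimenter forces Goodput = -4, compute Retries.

-3

do(Goodput=-4) replaces the equation Goodput = 2*Latency + 3*Jitter + 5 with the constant Goodput = -4.
Retries is not downstream of the intervention, so its value is determined by the original equations.
Queue = 3*Traffic + 3  [with Traffic=-2]  = -3
Retries = Queue + Traffic + 2  [with Queue=-3, Traffic=-2]  = -3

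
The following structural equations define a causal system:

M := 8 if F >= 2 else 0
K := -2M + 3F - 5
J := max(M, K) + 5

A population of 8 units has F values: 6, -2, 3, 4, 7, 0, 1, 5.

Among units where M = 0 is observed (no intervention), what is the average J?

5

E[J|M=0] averages over only the 3 units with M=0 (F = -2, 0, 1): J = 5, 5, 5, mean 5.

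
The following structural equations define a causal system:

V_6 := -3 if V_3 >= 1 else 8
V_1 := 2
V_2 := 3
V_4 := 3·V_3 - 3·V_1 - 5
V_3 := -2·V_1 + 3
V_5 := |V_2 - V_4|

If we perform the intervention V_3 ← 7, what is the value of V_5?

do(V_3=7) replaces the equation V_3 := -2·V_1 + 3 with the constant V_3 = 7.
V_4 = 3·V_3 - 3·V_1 - 5  [with V_3=7, V_1=2]  = 10
V_5 = |V_2 - V_4|  [with V_2=3, V_4=10]  = 7

7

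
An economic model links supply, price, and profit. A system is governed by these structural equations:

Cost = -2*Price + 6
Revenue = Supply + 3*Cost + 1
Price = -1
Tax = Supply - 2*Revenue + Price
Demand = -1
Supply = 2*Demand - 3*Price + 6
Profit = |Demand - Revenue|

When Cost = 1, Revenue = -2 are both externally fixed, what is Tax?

10

The joint intervention fixes Cost = 1, Revenue = -2, removing each variable's own equation.
Supply = 2*Demand - 3*Price + 6  [with Demand=-1, Price=-1]  = 7
Tax = Supply - 2*Revenue + Price  [with Supply=7, Revenue=-2, Price=-1]  = 10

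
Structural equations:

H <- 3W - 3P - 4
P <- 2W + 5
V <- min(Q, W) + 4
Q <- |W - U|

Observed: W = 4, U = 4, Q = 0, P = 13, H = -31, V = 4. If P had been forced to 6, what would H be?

Intervening sets P = 6 and removes its equation (P <- 2W + 5).
H = 3W - 3P - 4  [with W=4, P=6]  = -10

-10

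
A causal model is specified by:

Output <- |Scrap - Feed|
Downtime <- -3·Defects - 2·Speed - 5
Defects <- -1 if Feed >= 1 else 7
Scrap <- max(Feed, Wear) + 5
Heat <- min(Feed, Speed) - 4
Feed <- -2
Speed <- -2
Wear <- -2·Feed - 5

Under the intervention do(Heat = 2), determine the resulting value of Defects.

do(Heat=2) replaces the equation Heat <- min(Feed, Speed) - 4 with the constant Heat = 2.
Defects is not downstream of the intervention, so its value is determined by the original equations.
Defects = -1 if Feed >= 1 else 7  [with Feed=-2]  = 7

7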